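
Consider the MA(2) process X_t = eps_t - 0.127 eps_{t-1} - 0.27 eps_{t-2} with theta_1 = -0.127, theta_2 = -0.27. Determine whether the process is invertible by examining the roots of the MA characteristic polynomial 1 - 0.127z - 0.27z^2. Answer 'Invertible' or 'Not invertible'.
\text{Invertible}

The MA(q) characteristic polynomial is P(z) = 1 - 0.127z - 0.27z^2.
Invertibility requires all roots to lie outside the unit circle, i.e. |z| > 1 for every root.
Set 1 + (-0.127) z + (-0.27) z^2 = 0, i.e. a z^2 + b z + c = 0 with a = -0.27, b = -0.127, c = 1.
Discriminant D = b^2 - 4ac = (-0.127)^2 - 4*(-0.27)*1 = 0.016129 - (-1.08) = 1.096129.
D >= 0, so the roots are real: z = (-b +/- sqrt(D)) / (2a) = (0.127 +/- 1.046962) / (-0.54).
  z_1 = (0.127 + 1.046962) / (-0.54) = -2.174,   |z_1| = 2.174.
  z_2 = (0.127 - 1.046962) / (-0.54) = 1.7036,   |z_2| = 1.7036.
Moduli of all roots: 2.1740, 1.7036.
All moduli strictly greater than 1? Yes.
Verdict: Invertible.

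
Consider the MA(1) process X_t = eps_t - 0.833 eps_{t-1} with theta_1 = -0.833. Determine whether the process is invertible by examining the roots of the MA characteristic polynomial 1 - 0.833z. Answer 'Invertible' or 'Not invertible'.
\text{Invertible}

The MA(q) characteristic polynomial is P(z) = 1 - 0.833z.
Invertibility requires all roots to lie outside the unit circle, i.e. |z| > 1 for every root.
This is linear in z: 1 + (-0.833) z = 0  =>  z = -1/(-0.833) = 1.20048,  |z| = 1.20048.
Moduli of all roots: 1.2005.
All moduli strictly greater than 1? Yes.
Verdict: Invertible.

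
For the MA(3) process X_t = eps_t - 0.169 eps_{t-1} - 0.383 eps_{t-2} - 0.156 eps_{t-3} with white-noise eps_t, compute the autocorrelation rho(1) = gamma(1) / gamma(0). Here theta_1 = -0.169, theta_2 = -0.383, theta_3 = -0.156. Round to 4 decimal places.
\rho(1) = -0.0371

For an MA(q) process with theta_0 = 1, the autocovariance is
  gamma(k) = sigma^2 * sum_{i=0..q-k} theta_i * theta_{i+k},
and rho(k) = gamma(k) / gamma(0). Sigma^2 cancels.
  numerator   = (1)*(-0.169) + (-0.169)*(-0.383) + (-0.383)*(-0.156) = -0.044525.
  denominator = (1)^2 + (-0.169)^2 + (-0.383)^2 + (-0.156)^2 = 1.199586.
  rho(1) = -0.044525 / 1.199586 = -0.0371.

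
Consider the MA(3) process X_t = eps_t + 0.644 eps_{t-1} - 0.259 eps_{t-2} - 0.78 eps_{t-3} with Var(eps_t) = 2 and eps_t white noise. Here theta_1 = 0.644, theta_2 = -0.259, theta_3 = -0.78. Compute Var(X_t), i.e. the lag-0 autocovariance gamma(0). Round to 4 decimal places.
\gamma(0) = 4.1804

For an MA(q) process X_t = eps_t + sum_i theta_i eps_{t-i} with
Var(eps_t) = sigma^2, the variance is
  gamma(0) = sigma^2 * (1 + sum_i theta_i^2).
  sum_i theta_i^2 = (0.644)^2 + (-0.259)^2 + (-0.78)^2 = 0.414736 + 0.067081 + 0.6084 = 1.090217.
  gamma(0) = 2 * (1 + 1.090217) = 2 * 2.090217 = 4.180434, which rounds to 4.1804.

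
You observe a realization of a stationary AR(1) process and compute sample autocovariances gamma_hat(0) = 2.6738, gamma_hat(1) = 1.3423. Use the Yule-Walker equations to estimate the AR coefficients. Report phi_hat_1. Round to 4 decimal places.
\hat\phi_{1} = 0.5020

The Yule-Walker equations for an AR(p) process read, in matrix form,
  Gamma_p phi = r_p,   with   (Gamma_p)_{ij} = gamma(|i - j|),
                       (r_p)_i = gamma(i),   i,j = 1..p.
Substitute the sample gammas (Toeplitz matrix and right-hand side of size 1):
  Gamma_p = [[2.6738]]
  r_p     = [1.3423]
With p = 1 this is the single equation gamma(0) phi_1 = gamma(1):
  phi_hat_1 = gamma(1) / gamma(0) = 1.3423 / 2.6738 = 0.5020.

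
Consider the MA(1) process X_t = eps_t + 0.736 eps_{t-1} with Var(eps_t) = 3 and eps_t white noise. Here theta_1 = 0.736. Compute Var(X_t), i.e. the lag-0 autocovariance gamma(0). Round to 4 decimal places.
\gamma(0) = 4.6251

For an MA(q) process X_t = eps_t + sum_i theta_i eps_{t-i} with
Var(eps_t) = sigma^2, the variance is
  gamma(0) = sigma^2 * (1 + sum_i theta_i^2).
  sum_i theta_i^2 = (0.736)^2 = 0.541696.
  gamma(0) = 3 * (1 + 0.541696) = 3 * 1.541696 = 4.625088, which rounds to 4.6251.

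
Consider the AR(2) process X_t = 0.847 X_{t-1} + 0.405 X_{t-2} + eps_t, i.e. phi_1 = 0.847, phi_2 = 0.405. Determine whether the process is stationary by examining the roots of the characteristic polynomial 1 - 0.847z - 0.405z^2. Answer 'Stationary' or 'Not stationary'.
\text{Not stationary}

The AR(p) characteristic polynomial is P(z) = 1 - 0.847z - 0.405z^2.
Stationarity requires all roots to lie outside the unit circle, i.e. |z| > 1 for every root.
Set 1 + (-0.847) z + (-0.405) z^2 = 0, i.e. a z^2 + b z + c = 0 with a = -0.405, b = -0.847, c = 1.
Discriminant D = b^2 - 4ac = (-0.847)^2 - 4*(-0.405)*1 = 0.717409 - (-1.62) = 2.337409.
D >= 0, so the roots are real: z = (-b +/- sqrt(D)) / (2a) = (0.847 +/- 1.528859) / (-0.81).
  z_1 = (0.847 + 1.528859) / (-0.81) = -2.9332,   |z_1| = 2.9332.
  z_2 = (0.847 - 1.528859) / (-0.81) = 0.8418,   |z_2| = 0.8418.
Moduli of all roots: 2.9332, 0.8418.
All moduli strictly greater than 1? No.
Verdict: Not stationary.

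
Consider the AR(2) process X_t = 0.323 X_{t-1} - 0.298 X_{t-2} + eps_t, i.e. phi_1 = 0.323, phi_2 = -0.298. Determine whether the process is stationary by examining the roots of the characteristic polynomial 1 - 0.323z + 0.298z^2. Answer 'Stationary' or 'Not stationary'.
\text{Stationary}

The AR(p) characteristic polynomial is P(z) = 1 - 0.323z + 0.298z^2.
Stationarity requires all roots to lie outside the unit circle, i.e. |z| > 1 for every root.
Set 1 + (-0.323) z + (0.298) z^2 = 0, i.e. a z^2 + b z + c = 0 with a = 0.298, b = -0.323, c = 1.
Discriminant D = b^2 - 4ac = (-0.323)^2 - 4*(0.298)*1 = 0.104329 - (1.192) = -1.087671.
D < 0, so the roots are the complex-conjugate pair z = (-b +/- i sqrt(-D)) / (2a) = 0.5419 +/- 1.7499i.
For a conjugate pair |z|^2 = z * conj(z) = (product of roots) = c/a = 1/(0.298) = 3.355705, so |z| = sqrt(3.355705) = 1.8319 for both roots.
Moduli of all roots: 1.8319, 1.8319.
All moduli strictly greater than 1? Yes.
Verdict: Stationary.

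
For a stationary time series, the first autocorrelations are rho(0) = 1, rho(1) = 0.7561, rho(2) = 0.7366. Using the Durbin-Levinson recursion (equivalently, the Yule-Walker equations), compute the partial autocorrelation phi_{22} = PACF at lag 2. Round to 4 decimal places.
\phi_{22} = 0.3850

The PACF at lag k is phi_{kk}, the last component of the solution
to the Yule-Walker system G_k phi = r_k where
  (G_k)_{ij} = rho(|i - j|), (r_k)_i = rho(i), i,j = 1..k.
Equivalently, Durbin-Levinson gives phi_{kk} iteratively:
  phi_{11} = rho(1)
  phi_{kk} = [rho(k) - sum_{j=1..k-1} phi_{k-1,j} rho(k-j)]
            / [1 - sum_{j=1..k-1} phi_{k-1,j} rho(j)],
  phi_{k,j} = phi_{k-1,j} - phi_{kk} phi_{k-1,k-j},  j = 1..k-1.
Step k = 1:
  phi_11 = rho(1) = 0.7561.
Step k = 2:
  phi_22 = [rho(2) - phi_11 rho(1)] / [1 - phi_11 rho(1)] = [0.7366 - (0.7561)(0.7561)] / [1 - (0.7561)(0.7561)]
         = 0.16491279 / 0.42831279 = 0.385.
Therefore phi_{22} = 0.3850.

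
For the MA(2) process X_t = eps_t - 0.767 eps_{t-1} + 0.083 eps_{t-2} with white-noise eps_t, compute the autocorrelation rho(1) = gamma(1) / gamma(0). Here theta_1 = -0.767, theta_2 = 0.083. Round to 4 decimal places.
\rho(1) = -0.5207

For an MA(q) process with theta_0 = 1, the autocovariance is
  gamma(k) = sigma^2 * sum_{i=0..q-k} theta_i * theta_{i+k},
and rho(k) = gamma(k) / gamma(0). Sigma^2 cancels.
  numerator   = (1)*(-0.767) + (-0.767)*(0.083) = -0.830661.
  denominator = (1)^2 + (-0.767)^2 + (0.083)^2 = 1.595178.
  rho(1) = -0.830661 / 1.595178 = -0.5207.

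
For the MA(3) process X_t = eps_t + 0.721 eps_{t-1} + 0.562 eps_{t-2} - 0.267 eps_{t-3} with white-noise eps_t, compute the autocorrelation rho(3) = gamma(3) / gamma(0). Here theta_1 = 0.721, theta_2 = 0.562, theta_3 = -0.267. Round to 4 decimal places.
\rho(3) = -0.1400

For an MA(q) process with theta_0 = 1, the autocovariance is
  gamma(k) = sigma^2 * sum_{i=0..q-k} theta_i * theta_{i+k},
and rho(k) = gamma(k) / gamma(0). Sigma^2 cancels.
  numerator   = (1)*(-0.267) = -0.267.
  denominator = (1)^2 + (0.721)^2 + (0.562)^2 + (-0.267)^2 = 1.906974.
  rho(3) = -0.267 / 1.906974 = -0.1400.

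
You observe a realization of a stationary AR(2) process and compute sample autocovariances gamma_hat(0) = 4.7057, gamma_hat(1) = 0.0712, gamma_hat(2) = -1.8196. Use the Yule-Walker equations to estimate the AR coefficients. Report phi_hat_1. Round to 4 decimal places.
\hat\phi_{1} = 0.0210

The Yule-Walker equations for an AR(p) process read, in matrix form,
  Gamma_p phi = r_p,   with   (Gamma_p)_{ij} = gamma(|i - j|),
                       (r_p)_i = gamma(i),   i,j = 1..p.
Substitute the sample gammas (Toeplitz matrix and right-hand side of size 2):
  Gamma_p = [[4.7057, 0.0712], [0.0712, 4.7057]]
  r_p     = [0.0712, -1.8196]
Written out:
  4.7057 phi_1 + 0.0712 phi_2 = 0.0712
  0.0712 phi_1 + 4.7057 phi_2 = -1.8196
Solve by Cramer's rule:
  det = gamma(0)^2 - gamma(1)^2 = (4.7057)^2 - (0.0712)^2 = 22.14361249 - 0.00506944 = 22.13854305
  phi_hat_1 = [gamma(1) gamma(0) - gamma(1) gamma(2)] / det = [(0.0712)(4.7057) - (0.0712)(-1.8196)] / 22.13854305 = 0.46460136 / 22.13854305 = 0.021
  phi_hat_2 = [gamma(0) gamma(2) - gamma(1)^2] / det = [(4.7057)(-1.8196) - (0.0712)^2] / 22.13854305 = -8.56756116 / 22.13854305 = -0.387
So phi_hat = [0.0210, -0.3870].
Therefore phi_hat_1 = 0.0210.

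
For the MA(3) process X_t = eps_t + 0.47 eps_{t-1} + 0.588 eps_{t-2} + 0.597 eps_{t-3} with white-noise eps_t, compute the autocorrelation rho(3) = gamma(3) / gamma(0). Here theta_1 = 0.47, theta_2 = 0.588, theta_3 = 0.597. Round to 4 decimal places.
\rho(3) = 0.3104

For an MA(q) process with theta_0 = 1, the autocovariance is
  gamma(k) = sigma^2 * sum_{i=0..q-k} theta_i * theta_{i+k},
and rho(k) = gamma(k) / gamma(0). Sigma^2 cancels.
  numerator   = (1)*(0.597) = 0.597.
  denominator = (1)^2 + (0.47)^2 + (0.588)^2 + (0.597)^2 = 1.923053.
  rho(3) = 0.597 / 1.923053 = 0.3104.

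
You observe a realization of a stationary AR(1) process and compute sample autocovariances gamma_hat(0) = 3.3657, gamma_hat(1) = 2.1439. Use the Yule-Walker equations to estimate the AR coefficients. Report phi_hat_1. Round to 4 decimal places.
\hat\phi_{1} = 0.6370

The Yule-Walker equations for an AR(p) process read, in matrix form,
  Gamma_p phi = r_p,   with   (Gamma_p)_{ij} = gamma(|i - j|),
                       (r_p)_i = gamma(i),   i,j = 1..p.
Substitute the sample gammas (Toeplitz matrix and right-hand side of size 1):
  Gamma_p = [[3.3657]]
  r_p     = [2.1439]
With p = 1 this is the single equation gamma(0) phi_1 = gamma(1):
  phi_hat_1 = gamma(1) / gamma(0) = 2.1439 / 3.3657 = 0.6370.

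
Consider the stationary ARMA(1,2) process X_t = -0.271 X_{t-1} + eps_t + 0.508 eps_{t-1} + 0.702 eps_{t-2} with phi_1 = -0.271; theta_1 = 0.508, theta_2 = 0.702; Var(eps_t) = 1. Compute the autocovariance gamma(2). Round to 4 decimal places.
\gamma(2) = 0.6291

Multiply the model equation by X_{t-k} and take expectations. With theta_0 = psi_0 = 1 and psi_j the MA(infinity) weights, this gives
  gamma(k) - sum_i phi_i gamma(k-i) = c_k,
  c_k = sigma^2 * sum_{j=k..q} theta_j psi_{j-k}   (c_k = 0 for k > q),
using gamma(-m) = gamma(m).
psi-weights needed (psi_j = theta_j + sum_i phi_i psi_{j-i}):
  psi_1 = theta_1 + phi_1 = 0.508 + (-0.271) = 0.237
  psi_2 = theta_2 + phi_1 psi_1 = 0.702 + (-0.271)(0.237) = 0.637773
Right-hand sides:
  c_0 = sigma^2 (1 + theta_1 psi_1 + theta_2 psi_2) = 1 * (1 + (0.508)(0.237) + (0.702)(0.637773)) = 1 * 1.568113 = 1.568113
  c_1 = sigma^2 (theta_1 + theta_2 psi_1) = 1 * (0.508 + (0.702)(0.237)) = 0.674374
  c_2 = sigma^2 theta_2 = 1 * (0.702) = 0.702
Equations for k = 0 and k = 1 (AR order 1):
  gamma(0) = phi_1 gamma(1) + c_0
  gamma(1) = phi_1 gamma(0) + c_1
Substituting the second into the first: gamma(0) (1 - phi_1^2) = c_0 + phi_1 c_1, so
  gamma(0) = (c_0 + phi_1 c_1) / (1 - phi_1^2) = (1.568113 + (-0.271)(0.674374)) / (1 - (-0.271)^2) = 1.385357 / 0.926559 = 1.495164.
  gamma(1) = phi_1 gamma(0) + c_1 = (-0.271)(1.495164) + (0.674374) = 0.269185.
For k = 2: gamma(2) = phi_1 gamma(1) + c_2
  = (-0.271)(0.269185) + (0.702) = 0.629051.
Therefore gamma(2) = 0.6291 (to 4 decimal places).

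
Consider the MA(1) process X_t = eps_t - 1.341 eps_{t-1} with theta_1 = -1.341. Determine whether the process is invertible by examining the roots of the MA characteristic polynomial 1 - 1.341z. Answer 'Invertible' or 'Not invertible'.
\text{Not invertible}

The MA(q) characteristic polynomial is P(z) = 1 - 1.341z.
Invertibility requires all roots to lie outside the unit circle, i.e. |z| > 1 for every root.
This is linear in z: 1 + (-1.341) z = 0  =>  z = -1/(-1.341) = 0.745712,  |z| = 0.745712.
Moduli of all roots: 0.7457.
All moduli strictly greater than 1? No.
Verdict: Not invertible.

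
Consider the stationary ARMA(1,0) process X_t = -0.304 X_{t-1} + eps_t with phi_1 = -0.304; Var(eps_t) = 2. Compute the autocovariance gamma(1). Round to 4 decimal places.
\gamma(1) = -0.6699

Multiply the model equation by X_{t-k} and take expectations. With theta_0 = psi_0 = 1 and psi_j the MA(infinity) weights, this gives
  gamma(k) - sum_i phi_i gamma(k-i) = c_k,
  c_k = sigma^2 * sum_{j=k..q} theta_j psi_{j-k}   (c_k = 0 for k > q),
using gamma(-m) = gamma(m).
Pure AR (q = 0): c_0 = sigma^2 = 2, c_k = 0 for k >= 1.
Equations for k = 0 and k = 1 (AR order 1):
  gamma(0) = phi_1 gamma(1) + c_0
  gamma(1) = phi_1 gamma(0) + c_1
Substituting the second into the first: gamma(0) (1 - phi_1^2) = c_0 + phi_1 c_1, so
  gamma(0) = c_0 / (1 - phi_1^2) = 2 / (1 - (-0.304)^2) = 2 / 0.907584 = 2.203653.
  gamma(1) = phi_1 gamma(0) = (-0.304)(2.203653) = -0.66991.
Therefore gamma(1) = -0.6699 (to 4 decimal places).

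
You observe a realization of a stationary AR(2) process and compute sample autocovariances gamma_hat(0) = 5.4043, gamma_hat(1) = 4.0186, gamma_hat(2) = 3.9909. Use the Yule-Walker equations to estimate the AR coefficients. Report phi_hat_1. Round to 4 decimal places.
\hat\phi_{1} = 0.4350

The Yule-Walker equations for an AR(p) process read, in matrix form,
  Gamma_p phi = r_p,   with   (Gamma_p)_{ij} = gamma(|i - j|),
                       (r_p)_i = gamma(i),   i,j = 1..p.
Substitute the sample gammas (Toeplitz matrix and right-hand side of size 2):
  Gamma_p = [[5.4043, 4.0186], [4.0186, 5.4043]]
  r_p     = [4.0186, 3.9909]
Written out:
  5.4043 phi_1 + 4.0186 phi_2 = 4.0186
  4.0186 phi_1 + 5.4043 phi_2 = 3.9909
Solve by Cramer's rule:
  det = gamma(0)^2 - gamma(1)^2 = (5.4043)^2 - (4.0186)^2 = 29.20645849 - 16.14914596 = 13.05731253
  phi_hat_1 = [gamma(1) gamma(0) - gamma(1) gamma(2)] / det = [(4.0186)(5.4043) - (4.0186)(3.9909)] / 13.05731253 = 5.67988924 / 13.05731253 = 0.435
  phi_hat_2 = [gamma(0) gamma(2) - gamma(1)^2] / det = [(5.4043)(3.9909) - (4.0186)^2] / 13.05731253 = 5.41887491 / 13.05731253 = 0.415
So phi_hat = [0.4350, 0.4150].
Therefore phi_hat_1 = 0.4350.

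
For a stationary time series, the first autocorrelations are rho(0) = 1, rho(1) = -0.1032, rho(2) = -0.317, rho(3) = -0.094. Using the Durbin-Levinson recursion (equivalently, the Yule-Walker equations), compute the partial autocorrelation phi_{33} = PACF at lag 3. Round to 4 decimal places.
\phi_{33} = -0.1950

The PACF at lag k is phi_{kk}, the last component of the solution
to the Yule-Walker system G_k phi = r_k where
  (G_k)_{ij} = rho(|i - j|), (r_k)_i = rho(i), i,j = 1..k.
Equivalently, Durbin-Levinson gives phi_{kk} iteratively:
  phi_{11} = rho(1)
  phi_{kk} = [rho(k) - sum_{j=1..k-1} phi_{k-1,j} rho(k-j)]
            / [1 - sum_{j=1..k-1} phi_{k-1,j} rho(j)],
  phi_{k,j} = phi_{k-1,j} - phi_{kk} phi_{k-1,k-j},  j = 1..k-1.
Step k = 1:
  phi_11 = rho(1) = -0.1032.
Step k = 2:
  phi_22 = [rho(2) - phi_11 rho(1)] / [1 - phi_11 rho(1)] = [-0.317 - (-0.1032)(-0.1032)] / [1 - (-0.1032)(-0.1032)]
         = -0.32765024 / 0.98934976 = -0.331177.
  Update: phi_21 = phi_11 - phi_22 phi_11 = -0.1032 - (-0.331177)(-0.1032) = -0.137378.
Step k = 3:
  phi_33 = [rho(3) - phi_21 rho(2) - phi_22 rho(1)] / [1 - phi_21 rho(1) - phi_22 rho(2)]
    numerator   = -0.094 - (-0.137378)(-0.317) - (-0.331177)(-0.1032) = -0.17172617
    denominator = 1 - (-0.137378)(-0.1032) - (-0.331177)(-0.317) = 0.88083942
  phi_33 = -0.17172617 / 0.88083942 = -0.195.
Therefore phi_{33} = -0.1950.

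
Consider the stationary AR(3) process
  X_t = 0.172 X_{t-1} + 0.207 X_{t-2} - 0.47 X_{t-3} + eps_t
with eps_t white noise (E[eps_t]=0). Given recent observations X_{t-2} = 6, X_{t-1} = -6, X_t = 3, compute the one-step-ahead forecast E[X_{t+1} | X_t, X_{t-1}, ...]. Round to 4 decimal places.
E[X_{t+1} \mid \mathcal F_t] = -3.5460

For an AR(p) model X_t = c + sum_i phi_i X_{t-i} + eps_t, the
one-step-ahead conditional mean is
  E[X_{t+1} | X_t, ...] = c + sum_i phi_i X_{t+1-i}.
Substitute known values:
  E[X_{t+1} | ...] = (0.172) * (3) + (0.207) * (-6) + (-0.47) * (6)
                   = -3.5460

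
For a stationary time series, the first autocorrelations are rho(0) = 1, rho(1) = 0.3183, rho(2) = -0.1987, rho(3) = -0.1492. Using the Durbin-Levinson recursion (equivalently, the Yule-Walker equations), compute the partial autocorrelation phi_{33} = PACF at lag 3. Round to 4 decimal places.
\phi_{33} = 0.0519

The PACF at lag k is phi_{kk}, the last component of the solution
to the Yule-Walker system G_k phi = r_k where
  (G_k)_{ij} = rho(|i - j|), (r_k)_i = rho(i), i,j = 1..k.
Equivalently, Durbin-Levinson gives phi_{kk} iteratively:
  phi_{11} = rho(1)
  phi_{kk} = [rho(k) - sum_{j=1..k-1} phi_{k-1,j} rho(k-j)]
            / [1 - sum_{j=1..k-1} phi_{k-1,j} rho(j)],
  phi_{k,j} = phi_{k-1,j} - phi_{kk} phi_{k-1,k-j},  j = 1..k-1.
Step k = 1:
  phi_11 = rho(1) = 0.3183.
Step k = 2:
  phi_22 = [rho(2) - phi_11 rho(1)] / [1 - phi_11 rho(1)] = [-0.1987 - (0.3183)(0.3183)] / [1 - (0.3183)(0.3183)]
         = -0.30001489 / 0.89868511 = -0.333838.
  Update: phi_21 = phi_11 - phi_22 phi_11 = 0.3183 - (-0.333838)(0.3183) = 0.424561.
Step k = 3:
  phi_33 = [rho(3) - phi_21 rho(2) - phi_22 rho(1)] / [1 - phi_21 rho(1) - phi_22 rho(2)]
    numerator   = -0.1492 - (0.424561)(-0.1987) - (-0.333838)(0.3183) = 0.04142069
    denominator = 1 - (0.424561)(0.3183) - (-0.333838)(-0.1987) = 0.79852886
  phi_33 = 0.04142069 / 0.79852886 = 0.0519.
Therefore phi_{33} = 0.0519.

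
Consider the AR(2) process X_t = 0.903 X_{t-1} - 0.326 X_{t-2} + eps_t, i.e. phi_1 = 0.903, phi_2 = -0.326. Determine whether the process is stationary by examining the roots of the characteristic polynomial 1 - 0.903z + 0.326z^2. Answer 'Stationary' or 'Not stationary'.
\text{Stationary}

The AR(p) characteristic polynomial is P(z) = 1 - 0.903z + 0.326z^2.
Stationarity requires all roots to lie outside the unit circle, i.e. |z| > 1 for every root.
Set 1 + (-0.903) z + (0.326) z^2 = 0, i.e. a z^2 + b z + c = 0 with a = 0.326, b = -0.903, c = 1.
Discriminant D = b^2 - 4ac = (-0.903)^2 - 4*(0.326)*1 = 0.815409 - (1.304) = -0.488591.
D < 0, so the roots are the complex-conjugate pair z = (-b +/- i sqrt(-D)) / (2a) = 1.385 +/- 1.0721i.
For a conjugate pair |z|^2 = z * conj(z) = (product of roots) = c/a = 1/(0.326) = 3.067485, so |z| = sqrt(3.067485) = 1.7514 for both roots.
Moduli of all roots: 1.7514, 1.7514.
All moduli strictly greater than 1? Yes.
Verdict: Stationary.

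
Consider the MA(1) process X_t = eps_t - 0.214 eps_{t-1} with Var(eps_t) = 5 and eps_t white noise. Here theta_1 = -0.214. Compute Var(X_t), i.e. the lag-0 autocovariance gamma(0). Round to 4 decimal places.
\gamma(0) = 5.2290

For an MA(q) process X_t = eps_t + sum_i theta_i eps_{t-i} with
Var(eps_t) = sigma^2, the variance is
  gamma(0) = sigma^2 * (1 + sum_i theta_i^2).
  sum_i theta_i^2 = (-0.214)^2 = 0.045796.
  gamma(0) = 5 * (1 + 0.045796) = 5 * 1.045796 = 5.22898, which rounds to 5.2290.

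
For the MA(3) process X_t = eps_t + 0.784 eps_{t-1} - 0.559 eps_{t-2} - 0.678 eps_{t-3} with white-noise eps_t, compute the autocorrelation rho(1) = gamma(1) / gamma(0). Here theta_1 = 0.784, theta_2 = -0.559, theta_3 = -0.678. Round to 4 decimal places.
\rho(1) = 0.3036

For an MA(q) process with theta_0 = 1, the autocovariance is
  gamma(k) = sigma^2 * sum_{i=0..q-k} theta_i * theta_{i+k},
and rho(k) = gamma(k) / gamma(0). Sigma^2 cancels.
  numerator   = (1)*(0.784) + (0.784)*(-0.559) + (-0.559)*(-0.678) = 0.724746.
  denominator = (1)^2 + (0.784)^2 + (-0.559)^2 + (-0.678)^2 = 2.386821.
  rho(1) = 0.724746 / 2.386821 = 0.3036.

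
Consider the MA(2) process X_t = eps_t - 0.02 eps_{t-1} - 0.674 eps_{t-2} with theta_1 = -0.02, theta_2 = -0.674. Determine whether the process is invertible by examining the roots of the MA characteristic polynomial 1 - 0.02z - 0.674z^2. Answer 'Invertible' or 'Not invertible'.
\text{Invertible}

The MA(q) characteristic polynomial is P(z) = 1 - 0.02z - 0.674z^2.
Invertibility requires all roots to lie outside the unit circle, i.e. |z| > 1 for every root.
Set 1 + (-0.02) z + (-0.674) z^2 = 0, i.e. a z^2 + b z + c = 0 with a = -0.674, b = -0.02, c = 1.
Discriminant D = b^2 - 4ac = (-0.02)^2 - 4*(-0.674)*1 = 0.0004 - (-2.696) = 2.6964.
D >= 0, so the roots are real: z = (-b +/- sqrt(D)) / (2a) = (0.02 +/- 1.642072) / (-1.348).
  z_1 = (0.02 + 1.642072) / (-1.348) = -1.233,   |z_1| = 1.233.
  z_2 = (0.02 - 1.642072) / (-1.348) = 1.2033,   |z_2| = 1.2033.
Moduli of all roots: 1.2330, 1.2033.
All moduli strictly greater than 1? Yes.
Verdict: Invertible.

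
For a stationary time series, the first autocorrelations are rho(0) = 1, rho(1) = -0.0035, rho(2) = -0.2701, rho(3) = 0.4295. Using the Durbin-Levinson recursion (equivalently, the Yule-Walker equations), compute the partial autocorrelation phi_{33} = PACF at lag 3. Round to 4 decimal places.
\phi_{33} = 0.4610

The PACF at lag k is phi_{kk}, the last component of the solution
to the Yule-Walker system G_k phi = r_k where
  (G_k)_{ij} = rho(|i - j|), (r_k)_i = rho(i), i,j = 1..k.
Equivalently, Durbin-Levinson gives phi_{kk} iteratively:
  phi_{11} = rho(1)
  phi_{kk} = [rho(k) - sum_{j=1..k-1} phi_{k-1,j} rho(k-j)]
            / [1 - sum_{j=1..k-1} phi_{k-1,j} rho(j)],
  phi_{k,j} = phi_{k-1,j} - phi_{kk} phi_{k-1,k-j},  j = 1..k-1.
Step k = 1:
  phi_11 = rho(1) = -0.0035.
Step k = 2:
  phi_22 = [rho(2) - phi_11 rho(1)] / [1 - phi_11 rho(1)] = [-0.2701 - (-0.0035)(-0.0035)] / [1 - (-0.0035)(-0.0035)]
         = -0.27011225 / 0.99998775 = -0.270116.
  Update: phi_21 = phi_11 - phi_22 phi_11 = -0.0035 - (-0.270116)(-0.0035) = -0.004445.
Step k = 3:
  phi_33 = [rho(3) - phi_21 rho(2) - phi_22 rho(1)] / [1 - phi_21 rho(1) - phi_22 rho(2)]
    numerator   = 0.4295 - (-0.004445)(-0.2701) - (-0.270116)(-0.0035) = 0.42735389
    denominator = 1 - (-0.004445)(-0.0035) - (-0.270116)(-0.2701) = 0.92702623
  phi_33 = 0.42735389 / 0.92702623 = 0.461.
Therefore phi_{33} = 0.4610.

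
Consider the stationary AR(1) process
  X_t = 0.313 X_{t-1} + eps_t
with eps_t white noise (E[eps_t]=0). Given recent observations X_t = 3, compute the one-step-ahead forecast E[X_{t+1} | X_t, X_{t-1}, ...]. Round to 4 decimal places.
E[X_{t+1} \mid \mathcal F_t] = 0.9390

For an AR(p) model X_t = c + sum_i phi_i X_{t-i} + eps_t, the
one-step-ahead conditional mean is
  E[X_{t+1} | X_t, ...] = c + sum_i phi_i X_{t+1-i}.
Substitute known values:
  E[X_{t+1} | ...] = (0.313) * (3)
                   = 0.9390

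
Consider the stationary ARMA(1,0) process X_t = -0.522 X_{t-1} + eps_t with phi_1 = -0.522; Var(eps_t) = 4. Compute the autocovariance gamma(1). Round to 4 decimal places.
\gamma(1) = -2.8700

Multiply the model equation by X_{t-k} and take expectations. With theta_0 = psi_0 = 1 and psi_j the MA(infinity) weights, this gives
  gamma(k) - sum_i phi_i gamma(k-i) = c_k,
  c_k = sigma^2 * sum_{j=k..q} theta_j psi_{j-k}   (c_k = 0 for k > q),
using gamma(-m) = gamma(m).
Pure AR (q = 0): c_0 = sigma^2 = 4, c_k = 0 for k >= 1.
Equations for k = 0 and k = 1 (AR order 1):
  gamma(0) = phi_1 gamma(1) + c_0
  gamma(1) = phi_1 gamma(0) + c_1
Substituting the second into the first: gamma(0) (1 - phi_1^2) = c_0 + phi_1 c_1, so
  gamma(0) = c_0 / (1 - phi_1^2) = 4 / (1 - (-0.522)^2) = 4 / 0.727516 = 5.498161.
  gamma(1) = phi_1 gamma(0) = (-0.522)(5.498161) = -2.87004.
Therefore gamma(1) = -2.8700 (to 4 decimal places).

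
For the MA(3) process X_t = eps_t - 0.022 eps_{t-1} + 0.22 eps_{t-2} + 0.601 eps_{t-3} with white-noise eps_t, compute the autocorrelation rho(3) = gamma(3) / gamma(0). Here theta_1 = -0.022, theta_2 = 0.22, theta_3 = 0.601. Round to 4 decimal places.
\rho(3) = 0.4262

For an MA(q) process with theta_0 = 1, the autocovariance is
  gamma(k) = sigma^2 * sum_{i=0..q-k} theta_i * theta_{i+k},
and rho(k) = gamma(k) / gamma(0). Sigma^2 cancels.
  numerator   = (1)*(0.601) = 0.601.
  denominator = (1)^2 + (-0.022)^2 + (0.22)^2 + (0.601)^2 = 1.410085.
  rho(3) = 0.601 / 1.410085 = 0.4262.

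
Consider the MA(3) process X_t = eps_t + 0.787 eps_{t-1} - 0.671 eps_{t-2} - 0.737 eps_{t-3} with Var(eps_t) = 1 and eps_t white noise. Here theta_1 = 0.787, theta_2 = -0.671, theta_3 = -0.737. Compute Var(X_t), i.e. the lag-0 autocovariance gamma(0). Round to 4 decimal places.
\gamma(0) = 2.6128

For an MA(q) process X_t = eps_t + sum_i theta_i eps_{t-i} with
Var(eps_t) = sigma^2, the variance is
  gamma(0) = sigma^2 * (1 + sum_i theta_i^2).
  sum_i theta_i^2 = (0.787)^2 + (-0.671)^2 + (-0.737)^2 = 0.619369 + 0.450241 + 0.543169 = 1.612779.
  gamma(0) = 1 * (1 + 1.612779) = 1 * 2.612779 = 2.612779, which rounds to 2.6128.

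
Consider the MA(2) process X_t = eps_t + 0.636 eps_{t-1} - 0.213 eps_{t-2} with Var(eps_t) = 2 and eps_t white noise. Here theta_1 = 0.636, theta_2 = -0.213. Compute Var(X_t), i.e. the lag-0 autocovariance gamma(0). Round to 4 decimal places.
\gamma(0) = 2.8997

For an MA(q) process X_t = eps_t + sum_i theta_i eps_{t-i} with
Var(eps_t) = sigma^2, the variance is
  gamma(0) = sigma^2 * (1 + sum_i theta_i^2).
  sum_i theta_i^2 = (0.636)^2 + (-0.213)^2 = 0.404496 + 0.045369 = 0.449865.
  gamma(0) = 2 * (1 + 0.449865) = 2 * 1.449865 = 2.89973, which rounds to 2.8997.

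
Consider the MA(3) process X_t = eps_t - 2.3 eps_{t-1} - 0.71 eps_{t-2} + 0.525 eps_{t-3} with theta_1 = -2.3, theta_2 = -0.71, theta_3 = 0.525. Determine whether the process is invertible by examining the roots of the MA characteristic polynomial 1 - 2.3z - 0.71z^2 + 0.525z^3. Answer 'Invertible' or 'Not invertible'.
\text{Not invertible}

The MA(q) characteristic polynomial is P(z) = 1 - 2.3z - 0.71z^2 + 0.525z^3.
Invertibility requires all roots to lie outside the unit circle, i.e. |z| > 1 for every root.
Degree 3: look for a simple real root z0 first, then factor out (1 - z/z0) and solve the remaining quadratic.
Testing z0 = 0.4: P(0.4) = 1 + (-2.3)(0.4) + (-0.71)(0.4)^2 + (0.525)(0.4)^3
  = 1 + (-0.92) + (-0.1136) + (0.0336) = 0.  So z_0 = 0.4 is a root, |z_0| = 0.4.
Divide out the factor (1 - 2.5 z) = (1 - z/z0) (since 1/z0 = 2.5):
  P(z) = (1 - 2.5 z)(1 + (0.2) z + (-0.21) z^2)
  [check: z-coef 0.2 - (2.5) = -2.3; z^2-coef -0.21 - (2.5)(0.2) = -0.71; z^3-coef -(2.5)(-0.21) = 0.525.]
Remaining roots from the quadratic factor 1 + (0.2) z + (-0.21) z^2:
  Set 1 + (0.2) z + (-0.21) z^2 = 0, i.e. a z^2 + b z + c = 0 with a = -0.21, b = 0.2, c = 1.
  Discriminant D = b^2 - 4ac = (0.2)^2 - 4*(-0.21)*1 = 0.04 - (-0.84) = 0.88.
  D >= 0, so the roots are real: z = (-b +/- sqrt(D)) / (2a) = (-0.2 +/- 0.938083) / (-0.42).
    z_1 = (-0.2 + 0.938083) / (-0.42) = -1.7573,   |z_1| = 1.7573.
    z_2 = (-0.2 - 0.938083) / (-0.42) = 2.7097,   |z_2| = 2.7097.
Moduli of all roots: 0.4000, 1.7573, 2.7097.
All moduli strictly greater than 1? No.
Verdict: Not invertible.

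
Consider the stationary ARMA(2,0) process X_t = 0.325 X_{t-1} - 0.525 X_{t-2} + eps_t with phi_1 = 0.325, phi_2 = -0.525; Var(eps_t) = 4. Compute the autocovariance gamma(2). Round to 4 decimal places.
\gamma(2) = -2.6363

Multiply the model equation by X_{t-k} and take expectations. With theta_0 = psi_0 = 1 and psi_j the MA(infinity) weights, this gives
  gamma(k) - sum_i phi_i gamma(k-i) = c_k,
  c_k = sigma^2 * sum_{j=k..q} theta_j psi_{j-k}   (c_k = 0 for k > q),
using gamma(-m) = gamma(m).
Pure AR (q = 0): c_0 = sigma^2 = 4, c_k = 0 for k >= 1.
Equations for k = 0, 1, 2 (AR order 2, c_2 = 0):
  (E0) gamma(0) = phi_1 gamma(1) + phi_2 gamma(2) + c_0
  (E1) gamma(1) = phi_1 gamma(0) + phi_2 gamma(1) + c_1
  (E2) gamma(2) = phi_1 gamma(1) + phi_2 gamma(0)
From (E1): gamma(1) = A gamma(0) + B with
  A = phi_1 / (1 - phi_2) = 0.325 / 1.525 = 0.213115,   B = c_1 / (1 - phi_2) = 0 / 1.525 = 0.
Insert (E2) into (E0): gamma(0) (1 - phi_2^2) = phi_1 (1 + phi_2) gamma(1) + c_0.
  phi_1 (1 + phi_2) = (0.325)(0.475) = 0.154375,   1 - phi_2^2 = 0.724375.
Replace gamma(1) by A gamma(0) + B and collect gamma(0):
  gamma(0) [0.724375 - (0.154375)(0.213115)] = c_0 = 4
  gamma(0) * 0.691475 = 4
  gamma(0) = 4 / 0.691475 = 5.784732.
  gamma(1) = A gamma(0) = (0.213115)(5.784732) = 1.232812.
  gamma(2) = phi_1 gamma(1) + phi_2 gamma(0) = (0.325)(1.232812) + (-0.525)(5.784732) = -2.636321.
Therefore gamma(2) = -2.6363 (to 4 decimal places).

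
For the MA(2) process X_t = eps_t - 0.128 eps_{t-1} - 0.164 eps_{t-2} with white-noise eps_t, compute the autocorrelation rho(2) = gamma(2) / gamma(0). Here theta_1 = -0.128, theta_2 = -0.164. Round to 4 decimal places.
\rho(2) = -0.1572

For an MA(q) process with theta_0 = 1, the autocovariance is
  gamma(k) = sigma^2 * sum_{i=0..q-k} theta_i * theta_{i+k},
and rho(k) = gamma(k) / gamma(0). Sigma^2 cancels.
  numerator   = (1)*(-0.164) = -0.164.
  denominator = (1)^2 + (-0.128)^2 + (-0.164)^2 = 1.04328.
  rho(2) = -0.164 / 1.04328 = -0.1572.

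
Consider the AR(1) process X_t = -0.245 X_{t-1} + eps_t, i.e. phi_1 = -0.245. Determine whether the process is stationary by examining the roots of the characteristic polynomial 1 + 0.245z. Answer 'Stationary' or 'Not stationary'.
\text{Stationary}

The AR(p) characteristic polynomial is P(z) = 1 + 0.245z.
Stationarity requires all roots to lie outside the unit circle, i.e. |z| > 1 for every root.
This is linear in z: 1 + (0.245) z = 0  =>  z = -1/(0.245) = -4.081633,  |z| = 4.081633.
Moduli of all roots: 4.0816.
All moduli strictly greater than 1? Yes.
Verdict: Stationary.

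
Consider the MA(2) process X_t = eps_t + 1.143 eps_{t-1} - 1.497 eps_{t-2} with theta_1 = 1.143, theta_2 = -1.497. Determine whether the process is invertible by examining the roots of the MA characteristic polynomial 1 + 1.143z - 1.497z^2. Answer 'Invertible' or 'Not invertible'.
\text{Not invertible}

The MA(q) characteristic polynomial is P(z) = 1 + 1.143z - 1.497z^2.
Invertibility requires all roots to lie outside the unit circle, i.e. |z| > 1 for every root.
Set 1 + (1.143) z + (-1.497) z^2 = 0, i.e. a z^2 + b z + c = 0 with a = -1.497, b = 1.143, c = 1.
Discriminant D = b^2 - 4ac = (1.143)^2 - 4*(-1.497)*1 = 1.306449 - (-5.988) = 7.294449.
D >= 0, so the roots are real: z = (-b +/- sqrt(D)) / (2a) = (-1.143 +/- 2.700824) / (-2.994).
  z_1 = (-1.143 + 2.700824) / (-2.994) = -0.5203,   |z_1| = 0.5203.
  z_2 = (-1.143 - 2.700824) / (-2.994) = 1.2838,   |z_2| = 1.2838.
Moduli of all roots: 0.5203, 1.2838.
All moduli strictly greater than 1? No.
Verdict: Not invertible.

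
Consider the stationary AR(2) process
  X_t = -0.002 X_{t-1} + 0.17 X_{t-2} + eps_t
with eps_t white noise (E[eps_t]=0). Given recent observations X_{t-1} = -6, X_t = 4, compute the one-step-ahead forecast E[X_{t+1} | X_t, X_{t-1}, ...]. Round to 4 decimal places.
E[X_{t+1} \mid \mathcal F_t] = -1.0280

For an AR(p) model X_t = c + sum_i phi_i X_{t-i} + eps_t, the
one-step-ahead conditional mean is
  E[X_{t+1} | X_t, ...] = c + sum_i phi_i X_{t+1-i}.
Substitute known values:
  E[X_{t+1} | ...] = (-0.002) * (4) + (0.17) * (-6)
                   = -1.0280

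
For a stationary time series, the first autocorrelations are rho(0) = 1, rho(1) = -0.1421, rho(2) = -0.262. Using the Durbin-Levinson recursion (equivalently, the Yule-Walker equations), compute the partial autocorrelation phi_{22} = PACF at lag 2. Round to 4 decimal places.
\phi_{22} = -0.2880

The PACF at lag k is phi_{kk}, the last component of the solution
to the Yule-Walker system G_k phi = r_k where
  (G_k)_{ij} = rho(|i - j|), (r_k)_i = rho(i), i,j = 1..k.
Equivalently, Durbin-Levinson gives phi_{kk} iteratively:
  phi_{11} = rho(1)
  phi_{kk} = [rho(k) - sum_{j=1..k-1} phi_{k-1,j} rho(k-j)]
            / [1 - sum_{j=1..k-1} phi_{k-1,j} rho(j)],
  phi_{k,j} = phi_{k-1,j} - phi_{kk} phi_{k-1,k-j},  j = 1..k-1.
Step k = 1:
  phi_11 = rho(1) = -0.1421.
Step k = 2:
  phi_22 = [rho(2) - phi_11 rho(1)] / [1 - phi_11 rho(1)] = [-0.262 - (-0.1421)(-0.1421)] / [1 - (-0.1421)(-0.1421)]
         = -0.28219241 / 0.97980759 = -0.288.
Therefore phi_{22} = -0.2880.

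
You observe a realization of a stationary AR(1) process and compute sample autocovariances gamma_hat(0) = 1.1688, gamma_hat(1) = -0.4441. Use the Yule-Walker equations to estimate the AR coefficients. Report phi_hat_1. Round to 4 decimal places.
\hat\phi_{1} = -0.3800

The Yule-Walker equations for an AR(p) process read, in matrix form,
  Gamma_p phi = r_p,   with   (Gamma_p)_{ij} = gamma(|i - j|),
                       (r_p)_i = gamma(i),   i,j = 1..p.
Substitute the sample gammas (Toeplitz matrix and right-hand side of size 1):
  Gamma_p = [[1.1688]]
  r_p     = [-0.4441]
With p = 1 this is the single equation gamma(0) phi_1 = gamma(1):
  phi_hat_1 = gamma(1) / gamma(0) = -0.4441 / 1.1688 = -0.3800.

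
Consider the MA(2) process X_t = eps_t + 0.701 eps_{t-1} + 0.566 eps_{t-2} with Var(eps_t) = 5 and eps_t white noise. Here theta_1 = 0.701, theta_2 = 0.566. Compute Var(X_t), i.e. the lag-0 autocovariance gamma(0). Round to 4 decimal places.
\gamma(0) = 9.0588

For an MA(q) process X_t = eps_t + sum_i theta_i eps_{t-i} with
Var(eps_t) = sigma^2, the variance is
  gamma(0) = sigma^2 * (1 + sum_i theta_i^2).
  sum_i theta_i^2 = (0.701)^2 + (0.566)^2 = 0.491401 + 0.320356 = 0.811757.
  gamma(0) = 5 * (1 + 0.811757) = 5 * 1.811757 = 9.058785, which rounds to 9.0588.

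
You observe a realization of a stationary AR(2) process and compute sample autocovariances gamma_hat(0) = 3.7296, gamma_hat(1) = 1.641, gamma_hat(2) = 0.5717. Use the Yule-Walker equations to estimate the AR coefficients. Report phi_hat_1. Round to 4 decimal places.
\hat\phi_{1} = 0.4620

The Yule-Walker equations for an AR(p) process read, in matrix form,
  Gamma_p phi = r_p,   with   (Gamma_p)_{ij} = gamma(|i - j|),
                       (r_p)_i = gamma(i),   i,j = 1..p.
Substitute the sample gammas (Toeplitz matrix and right-hand side of size 2):
  Gamma_p = [[3.7296, 1.641], [1.641, 3.7296]]
  r_p     = [1.641, 0.5717]
Written out:
  3.7296 phi_1 + 1.641 phi_2 = 1.641
  1.641 phi_1 + 3.7296 phi_2 = 0.5717
Solve by Cramer's rule:
  det = gamma(0)^2 - gamma(1)^2 = (3.7296)^2 - (1.641)^2 = 13.90991616 - 2.692881 = 11.21703516
  phi_hat_1 = [gamma(1) gamma(0) - gamma(1) gamma(2)] / det = [(1.641)(3.7296) - (1.641)(0.5717)] / 11.21703516 = 5.1821139 / 11.21703516 = 0.462
  phi_hat_2 = [gamma(0) gamma(2) - gamma(1)^2] / det = [(3.7296)(0.5717) - (1.641)^2] / 11.21703516 = -0.56066868 / 11.21703516 = -0.05
So phi_hat = [0.4620, -0.0500].
Therefore phi_hat_1 = 0.4620.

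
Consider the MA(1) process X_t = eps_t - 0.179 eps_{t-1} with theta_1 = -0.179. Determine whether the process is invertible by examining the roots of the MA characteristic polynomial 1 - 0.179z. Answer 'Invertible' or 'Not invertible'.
\text{Invertible}

The MA(q) characteristic polynomial is P(z) = 1 - 0.179z.
Invertibility requires all roots to lie outside the unit circle, i.e. |z| > 1 for every root.
This is linear in z: 1 + (-0.179) z = 0  =>  z = -1/(-0.179) = 5.586592,  |z| = 5.586592.
Moduli of all roots: 5.5866.
All moduli strictly greater than 1? Yes.
Verdict: Invertible.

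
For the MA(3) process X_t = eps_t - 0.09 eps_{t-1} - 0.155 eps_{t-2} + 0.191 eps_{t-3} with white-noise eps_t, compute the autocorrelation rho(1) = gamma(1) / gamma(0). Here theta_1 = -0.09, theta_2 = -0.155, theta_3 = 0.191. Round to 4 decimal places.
\rho(1) = -0.0989

For an MA(q) process with theta_0 = 1, the autocovariance is
  gamma(k) = sigma^2 * sum_{i=0..q-k} theta_i * theta_{i+k},
and rho(k) = gamma(k) / gamma(0). Sigma^2 cancels.
  numerator   = (1)*(-0.09) + (-0.09)*(-0.155) + (-0.155)*(0.191) = -0.105655.
  denominator = (1)^2 + (-0.09)^2 + (-0.155)^2 + (0.191)^2 = 1.068606.
  rho(1) = -0.105655 / 1.068606 = -0.0989.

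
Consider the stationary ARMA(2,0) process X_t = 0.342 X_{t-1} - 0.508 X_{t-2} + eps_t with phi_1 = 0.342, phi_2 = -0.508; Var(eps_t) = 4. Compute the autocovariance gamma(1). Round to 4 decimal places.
\gamma(1) = 1.2890

Multiply the model equation by X_{t-k} and take expectations. With theta_0 = psi_0 = 1 and psi_j the MA(infinity) weights, this gives
  gamma(k) - sum_i phi_i gamma(k-i) = c_k,
  c_k = sigma^2 * sum_{j=k..q} theta_j psi_{j-k}   (c_k = 0 for k > q),
using gamma(-m) = gamma(m).
Pure AR (q = 0): c_0 = sigma^2 = 4, c_k = 0 for k >= 1.
Equations for k = 0, 1, 2 (AR order 2, c_2 = 0):
  (E0) gamma(0) = phi_1 gamma(1) + phi_2 gamma(2) + c_0
  (E1) gamma(1) = phi_1 gamma(0) + phi_2 gamma(1) + c_1
  (E2) gamma(2) = phi_1 gamma(1) + phi_2 gamma(0)
From (E1): gamma(1) = A gamma(0) + B with
  A = phi_1 / (1 - phi_2) = 0.342 / 1.508 = 0.22679,   B = c_1 / (1 - phi_2) = 0 / 1.508 = 0.
Insert (E2) into (E0): gamma(0) (1 - phi_2^2) = phi_1 (1 + phi_2) gamma(1) + c_0.
  phi_1 (1 + phi_2) = (0.342)(0.492) = 0.168264,   1 - phi_2^2 = 0.741936.
Replace gamma(1) by A gamma(0) + B and collect gamma(0):
  gamma(0) [0.741936 - (0.168264)(0.22679)] = c_0 = 4
  gamma(0) * 0.703775 = 4
  gamma(0) = 4 / 0.703775 = 5.683632.
  gamma(1) = A gamma(0) = (0.22679)(5.683632) = 1.288993.
Therefore gamma(1) = 1.2890 (to 4 decimal places).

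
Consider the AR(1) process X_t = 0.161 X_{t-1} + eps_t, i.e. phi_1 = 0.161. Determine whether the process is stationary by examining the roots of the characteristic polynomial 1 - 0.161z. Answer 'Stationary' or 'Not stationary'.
\text{Stationary}

The AR(p) characteristic polynomial is P(z) = 1 - 0.161z.
Stationarity requires all roots to lie outside the unit circle, i.e. |z| > 1 for every root.
This is linear in z: 1 + (-0.161) z = 0  =>  z = -1/(-0.161) = 6.21118,  |z| = 6.21118.
Moduli of all roots: 6.2112.
All moduli strictly greater than 1? Yes.
Verdict: Stationary.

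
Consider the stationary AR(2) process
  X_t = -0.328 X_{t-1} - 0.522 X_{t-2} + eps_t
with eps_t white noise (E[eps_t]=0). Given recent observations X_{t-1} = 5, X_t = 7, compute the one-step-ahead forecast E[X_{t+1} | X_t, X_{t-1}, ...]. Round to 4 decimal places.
E[X_{t+1} \mid \mathcal F_t] = -4.9060

For an AR(p) model X_t = c + sum_i phi_i X_{t-i} + eps_t, the
one-step-ahead conditional mean is
  E[X_{t+1} | X_t, ...] = c + sum_i phi_i X_{t+1-i}.
Substitute known values:
  E[X_{t+1} | ...] = (-0.328) * (7) + (-0.522) * (5)
                   = -4.9060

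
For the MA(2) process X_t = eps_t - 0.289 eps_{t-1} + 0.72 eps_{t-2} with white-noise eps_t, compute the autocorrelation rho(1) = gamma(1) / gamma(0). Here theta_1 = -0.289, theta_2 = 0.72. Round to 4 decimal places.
\rho(1) = -0.3103

For an MA(q) process with theta_0 = 1, the autocovariance is
  gamma(k) = sigma^2 * sum_{i=0..q-k} theta_i * theta_{i+k},
and rho(k) = gamma(k) / gamma(0). Sigma^2 cancels.
  numerator   = (1)*(-0.289) + (-0.289)*(0.72) = -0.49708.
  denominator = (1)^2 + (-0.289)^2 + (0.72)^2 = 1.601921.
  rho(1) = -0.49708 / 1.601921 = -0.3103.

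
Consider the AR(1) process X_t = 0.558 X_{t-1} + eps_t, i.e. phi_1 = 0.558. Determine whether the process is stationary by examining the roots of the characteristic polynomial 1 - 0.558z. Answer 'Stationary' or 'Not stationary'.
\text{Stationary}

The AR(p) characteristic polynomial is P(z) = 1 - 0.558z.
Stationarity requires all roots to lie outside the unit circle, i.e. |z| > 1 for every root.
This is linear in z: 1 + (-0.558) z = 0  =>  z = -1/(-0.558) = 1.792115,  |z| = 1.792115.
Moduli of all roots: 1.7921.
All moduli strictly greater than 1? Yes.
Verdict: Stationary.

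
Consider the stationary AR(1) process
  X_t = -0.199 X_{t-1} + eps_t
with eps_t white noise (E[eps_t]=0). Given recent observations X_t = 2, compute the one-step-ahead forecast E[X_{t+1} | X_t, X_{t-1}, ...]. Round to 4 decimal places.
E[X_{t+1} \mid \mathcal F_t] = -0.3980

For an AR(p) model X_t = c + sum_i phi_i X_{t-i} + eps_t, the
one-step-ahead conditional mean is
  E[X_{t+1} | X_t, ...] = c + sum_i phi_i X_{t+1-i}.
Substitute known values:
  E[X_{t+1} | ...] = (-0.199) * (2)
                   = -0.3980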